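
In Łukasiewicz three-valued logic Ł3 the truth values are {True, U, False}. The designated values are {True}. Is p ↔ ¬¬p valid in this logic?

Every assignment of p over {True, U, False} gives a value in {True}.
In particular, with p=U: p ↔ ¬¬p = True.

Yes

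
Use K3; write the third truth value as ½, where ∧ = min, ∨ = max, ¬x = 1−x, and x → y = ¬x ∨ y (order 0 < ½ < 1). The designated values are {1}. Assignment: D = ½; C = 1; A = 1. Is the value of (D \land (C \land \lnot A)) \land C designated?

No

\lnot A = \lnot 1 = 0
C \land \lnot A = 1 \land 0 = 0
D \land (C \land \lnot A) = ½ \land 0 = 0
(D \land (C \land \lnot A)) \land C = 0 \land 1 = 0
0 ∉ {1}.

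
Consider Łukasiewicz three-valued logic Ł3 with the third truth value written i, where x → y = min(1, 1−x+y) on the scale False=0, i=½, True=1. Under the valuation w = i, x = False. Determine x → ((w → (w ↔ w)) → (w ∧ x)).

w ↔ w = i ↔ i = True  [1 − |½−½|]
w → (w ↔ w) = i → True = True
w ∧ x = i ∧ False = False
(w → (w ↔ w)) → (w ∧ x) = True → False = False
x → ((w → (w ↔ w)) → (w ∧ x)) = False → False = True

True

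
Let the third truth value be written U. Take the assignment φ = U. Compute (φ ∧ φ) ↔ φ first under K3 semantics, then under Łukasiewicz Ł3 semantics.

U; 1

In K3: φ ∧ φ = U ∧ U = U
(φ ∧ φ) ↔ φ = U ↔ U = U
In Łukasiewicz Ł3: φ ∧ φ = U ∧ U = U
(φ ∧ φ) ↔ φ = U ↔ U = 1  [1 − |½−½|]
They differ because K3 and Łukasiewicz Ł3 treat U differently under implication.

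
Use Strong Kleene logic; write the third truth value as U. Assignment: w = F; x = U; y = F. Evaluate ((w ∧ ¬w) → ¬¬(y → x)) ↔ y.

F

¬w = ¬F = T
w ∧ ¬w = F ∧ T = F
y → x = F → U = T  [¬F ∨ U]
¬(y → x) = ¬T = F
¬¬(y → x) = ¬F = T
(w ∧ ¬w) → ¬¬(y → x) = F → T = T
((w ∧ ¬w) → ¬¬(y → x)) ↔ y = T ↔ F = F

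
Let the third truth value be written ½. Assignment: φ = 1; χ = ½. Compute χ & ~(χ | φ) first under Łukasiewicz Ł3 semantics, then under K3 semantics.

In Łukasiewicz Ł3: χ | φ = ½ | 1 = 1
~(χ | φ) = ~1 = 0
χ & ~(χ | φ) = ½ & 0 = 0
In K3: χ | φ = ½ | 1 = 1
~(χ | φ) = ~1 = 0
χ & ~(χ | φ) = ½ & 0 = 0

0; 0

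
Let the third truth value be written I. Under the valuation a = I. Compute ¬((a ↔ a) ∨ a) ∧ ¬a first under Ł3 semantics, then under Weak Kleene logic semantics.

In Ł3: a ↔ a = I ↔ I = ⊤  [1 − |½−½|]
(a ↔ a) ∨ a = ⊤ ∨ I = ⊤
¬((a ↔ a) ∨ a) = ¬⊤ = ⊥
¬a = ¬I = I
¬((a ↔ a) ∨ a) ∧ ¬a = ⊥ ∧ I = ⊥
In Weak Kleene logic: a ↔ a = I ↔ I = I
(a ↔ a) ∨ a = I ∨ I = I
¬((a ↔ a) ∨ a) = ¬I = I
¬a = ¬I = I
¬((a ↔ a) ∨ a) ∧ ¬a = I ∧ I = I
They differ because Ł3 and Weak Kleene logic treat I differently under the binary connectives.

⊥; I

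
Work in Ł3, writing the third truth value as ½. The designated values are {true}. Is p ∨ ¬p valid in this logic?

No

Countermodel: p=½ gives ½, which is not designated.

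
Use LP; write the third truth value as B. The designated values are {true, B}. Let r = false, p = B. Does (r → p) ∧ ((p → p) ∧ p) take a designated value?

Yes

r → p = false → B = true  [¬false ∨ B]
p → p = B → B = B
(p → p) ∧ p = B ∧ B = B
(r → p) ∧ ((p → p) ∧ p) = true ∧ B = B
B ∈ {true, B}.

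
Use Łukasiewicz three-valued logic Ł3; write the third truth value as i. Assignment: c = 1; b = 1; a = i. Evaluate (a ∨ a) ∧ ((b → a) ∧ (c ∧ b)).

i

a ∨ a = i ∨ i = i
b → a = 1 → i = i
c ∧ b = 1 ∧ 1 = 1
(b → a) ∧ (c ∧ b) = i ∧ 1 = i
(a ∨ a) ∧ ((b → a) ∧ (c ∧ b)) = i ∧ i = i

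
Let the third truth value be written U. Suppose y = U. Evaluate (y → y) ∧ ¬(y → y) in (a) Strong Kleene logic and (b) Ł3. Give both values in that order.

In Strong Kleene logic: y → y = U → U = U  [¬U ∨ U]
y → y = U → U = U
¬(y → y) = ¬U = U
(y → y) ∧ ¬(y → y) = U ∧ U = U
In Ł3: y → y = U → U = 1  [min(1, 1−½+½)]
y → y = U → U = 1
¬(y → y) = ¬1 = 0
(y → y) ∧ ¬(y → y) = 1 ∧ 0 = 0
They differ because Strong Kleene logic and Ł3 treat U differently under implication.

U; 0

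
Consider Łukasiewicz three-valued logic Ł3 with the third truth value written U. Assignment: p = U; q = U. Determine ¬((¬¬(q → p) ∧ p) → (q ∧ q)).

⊥

q → p = U → U = ⊤  [min(1, 1−½+½)]
¬(q → p) = ¬⊤ = ⊥
¬¬(q → p) = ¬⊥ = ⊤
¬¬(q → p) ∧ p = ⊤ ∧ U = U
q ∧ q = U ∧ U = U
(¬¬(q → p) ∧ p) → (q ∧ q) = U → U = ⊤
¬((¬¬(q → p) ∧ p) → (q ∧ q)) = ¬⊤ = ⊥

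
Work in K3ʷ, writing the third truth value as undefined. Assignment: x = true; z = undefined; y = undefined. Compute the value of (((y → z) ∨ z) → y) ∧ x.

undefined

y → z = undefined → undefined = undefined  [any arg is the third value ⇒ result is the third value]
(y → z) ∨ z = undefined ∨ undefined = undefined
((y → z) ∨ z) → y = undefined → undefined = undefined
(((y → z) ∨ z) → y) ∧ x = undefined ∧ true = undefined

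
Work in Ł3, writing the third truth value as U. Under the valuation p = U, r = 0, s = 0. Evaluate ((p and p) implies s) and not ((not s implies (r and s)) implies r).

p and p = U and U = U
(p and p) implies s = U implies 0 = U  [min(1, 1−½+0)]
not s = not 0 = 1
r and s = 0 and 0 = 0
not s implies (r and s) = 1 implies 0 = 0
(not s implies (r and s)) implies r = 0 implies 0 = 1
not ((not s implies (r and s)) implies r) = not 1 = 0
((p and p) implies s) and not ((not s implies (r and s)) implies r) = U and 0 = 0

0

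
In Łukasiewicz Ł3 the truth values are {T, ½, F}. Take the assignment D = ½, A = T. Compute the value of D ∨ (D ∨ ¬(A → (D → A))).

½

D → A = ½ → T = T
A → (D → A) = T → T = T
¬(A → (D → A)) = ¬T = F
D ∨ ¬(A → (D → A)) = ½ ∨ F = ½
D ∨ (D ∨ ¬(A → (D → A))) = ½ ∨ ½ = ½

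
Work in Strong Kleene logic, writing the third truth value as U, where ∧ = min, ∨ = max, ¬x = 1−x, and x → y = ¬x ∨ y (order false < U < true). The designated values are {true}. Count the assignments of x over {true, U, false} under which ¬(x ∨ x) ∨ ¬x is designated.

1

x=true: false ·
x=U: U ·
x=false: true ✓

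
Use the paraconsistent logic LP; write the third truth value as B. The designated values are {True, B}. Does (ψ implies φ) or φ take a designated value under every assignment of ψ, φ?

No

Countermodel: ψ=True, φ=False gives False, which is not designated.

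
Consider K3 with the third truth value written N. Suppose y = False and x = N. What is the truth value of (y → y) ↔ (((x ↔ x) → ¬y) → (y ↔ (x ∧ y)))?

True

y → y = False → False = True
x ↔ x = N ↔ N = N
¬y = ¬False = True
(x ↔ x) → ¬y = N → True = True
x ∧ y = N ∧ False = False
y ↔ (x ∧ y) = False ↔ False = True
((x ↔ x) → ¬y) → (y ↔ (x ∧ y)) = True → True = True
(y → y) ↔ (((x ↔ x) → ¬y) → (y ↔ (x ∧ y))) = True ↔ True = True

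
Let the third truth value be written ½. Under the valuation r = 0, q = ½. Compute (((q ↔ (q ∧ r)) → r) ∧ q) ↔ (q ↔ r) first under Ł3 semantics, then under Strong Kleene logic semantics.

In Ł3: q ∧ r = ½ ∧ 0 = 0
q ↔ (q ∧ r) = ½ ↔ 0 = ½  [1 − |½−0|]
(q ↔ (q ∧ r)) → r = ½ → 0 = ½
((q ↔ (q ∧ r)) → r) ∧ q = ½ ∧ ½ = ½
q ↔ r = ½ ↔ 0 = ½
(((q ↔ (q ∧ r)) → r) ∧ q) ↔ (q ↔ r) = ½ ↔ ½ = 1
In Strong Kleene logic: q ∧ r = ½ ∧ 0 = 0
q ↔ (q ∧ r) = ½ ↔ 0 = ½
(q ↔ (q ∧ r)) → r = ½ → 0 = ½  [¬½ ∨ 0]
((q ↔ (q ∧ r)) → r) ∧ q = ½ ∧ ½ = ½
q ↔ r = ½ ↔ 0 = ½
(((q ↔ (q ∧ r)) → r) ∧ q) ↔ (q ↔ r) = ½ ↔ ½ = ½
They differ because Ł3 and Strong Kleene logic treat ½ differently under implication.

1; ½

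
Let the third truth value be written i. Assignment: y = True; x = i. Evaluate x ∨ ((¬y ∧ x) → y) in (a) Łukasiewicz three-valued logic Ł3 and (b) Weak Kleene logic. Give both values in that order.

In Łukasiewicz three-valued logic Ł3: ¬y = ¬True = False
¬y ∧ x = False ∧ i = False
(¬y ∧ x) → y = False → True = True
x ∨ ((¬y ∧ x) → y) = i ∨ True = True
In Weak Kleene logic: ¬y = ¬True = False
¬y ∧ x = False ∧ i = i
(¬y ∧ x) → y = i → True = i  [any arg is the third value ⇒ result is the third value]
x ∨ ((¬y ∧ x) → y) = i ∨ i = i
They differ because Łukasiewicz three-valued logic Ł3 and Weak Kleene logic treat i differently under the binary connectives.

True; i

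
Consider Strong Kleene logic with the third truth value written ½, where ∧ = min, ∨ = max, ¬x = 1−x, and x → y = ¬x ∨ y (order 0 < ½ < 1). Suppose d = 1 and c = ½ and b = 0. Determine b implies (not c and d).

not c = not ½ = ½
not c and d = ½ and 1 = ½
b implies (not c and d) = 0 implies ½ = 1  [not 0 or ½]

1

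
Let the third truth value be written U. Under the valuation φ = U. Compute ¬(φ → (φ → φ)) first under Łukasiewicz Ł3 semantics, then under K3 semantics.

In Łukasiewicz Ł3: φ → φ = U → U = True  [min(1, 1−½+½)]
φ → (φ → φ) = U → True = True
¬(φ → (φ → φ)) = ¬True = False
In K3: φ → φ = U → U = U  [¬U ∨ U]
φ → (φ → φ) = U → U = U
¬(φ → (φ → φ)) = ¬U = U
They differ because Łukasiewicz Ł3 and K3 treat U differently under implication.

False; U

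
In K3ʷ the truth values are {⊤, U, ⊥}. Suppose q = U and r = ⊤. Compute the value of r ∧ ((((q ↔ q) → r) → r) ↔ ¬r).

q ↔ q = U ↔ U = U
(q ↔ q) → r = U → ⊤ = U  [any arg is the third value ⇒ result is the third value]
((q ↔ q) → r) → r = U → ⊤ = U
¬r = ¬⊤ = ⊥
(((q ↔ q) → r) → r) ↔ ¬r = U ↔ ⊥ = U
r ∧ ((((q ↔ q) → r) → r) ↔ ¬r) = ⊤ ∧ U = U

U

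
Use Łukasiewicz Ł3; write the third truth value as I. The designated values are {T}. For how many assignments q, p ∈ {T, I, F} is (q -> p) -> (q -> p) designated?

9

Of the 9 assignments, 9 give a value in {T}.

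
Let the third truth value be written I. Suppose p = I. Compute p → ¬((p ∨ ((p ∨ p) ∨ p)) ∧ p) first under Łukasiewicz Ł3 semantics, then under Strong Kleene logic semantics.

In Łukasiewicz Ł3: p ∨ p = I ∨ I = I
(p ∨ p) ∨ p = I ∨ I = I
p ∨ ((p ∨ p) ∨ p) = I ∨ I = I
(p ∨ ((p ∨ p) ∨ p)) ∧ p = I ∧ I = I
¬((p ∨ ((p ∨ p) ∨ p)) ∧ p) = ¬I = I
p → ¬((p ∨ ((p ∨ p) ∨ p)) ∧ p) = I → I = 1  [min(1, 1−½+½)]
In Strong Kleene logic: p ∨ p = I ∨ I = I
(p ∨ p) ∨ p = I ∨ I = I
p ∨ ((p ∨ p) ∨ p) = I ∨ I = I
(p ∨ ((p ∨ p) ∨ p)) ∧ p = I ∧ I = I
¬((p ∨ ((p ∨ p) ∨ p)) ∧ p) = ¬I = I
p → ¬((p ∨ ((p ∨ p) ∨ p)) ∧ p) = I → I = I
They differ because Łukasiewicz Ł3 and Strong Kleene logic treat I differently under implication.

1; I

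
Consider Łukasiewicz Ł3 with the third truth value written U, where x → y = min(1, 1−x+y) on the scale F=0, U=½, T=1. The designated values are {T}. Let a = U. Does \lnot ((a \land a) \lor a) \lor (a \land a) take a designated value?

a \land a = U \land U = U
(a \land a) \lor a = U \lor U = U
\lnot ((a \land a) \lor a) = \lnot U = U
a \land a = U \land U = U
\lnot ((a \land a) \lor a) \lor (a \land a) = U \lor U = U
U ∉ {T}.

No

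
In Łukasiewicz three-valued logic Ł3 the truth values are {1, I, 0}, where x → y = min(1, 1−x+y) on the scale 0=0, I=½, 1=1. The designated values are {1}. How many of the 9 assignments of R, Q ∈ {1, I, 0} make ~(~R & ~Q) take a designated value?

5

Of the 9 assignments, 5 give a value in {1}.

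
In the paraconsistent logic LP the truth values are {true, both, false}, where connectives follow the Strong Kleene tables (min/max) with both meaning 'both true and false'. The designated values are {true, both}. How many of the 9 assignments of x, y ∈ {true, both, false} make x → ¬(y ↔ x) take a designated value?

8

Of the 9 assignments, 8 give a value in {true, both}.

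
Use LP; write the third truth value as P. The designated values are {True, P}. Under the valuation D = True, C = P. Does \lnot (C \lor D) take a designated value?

No

C \lor D = P \lor True = True
\lnot (C \lor D) = \lnot True = False
False ∉ {True, P}.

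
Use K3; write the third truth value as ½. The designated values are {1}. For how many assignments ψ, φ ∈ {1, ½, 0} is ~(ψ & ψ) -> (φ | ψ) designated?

Of the 9 assignments, 5 give a value in {1}.

5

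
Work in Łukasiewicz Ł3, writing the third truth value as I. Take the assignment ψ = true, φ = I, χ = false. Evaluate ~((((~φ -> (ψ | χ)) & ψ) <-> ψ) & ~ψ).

~φ = ~I = I
ψ | χ = true | false = true
~φ -> (ψ | χ) = I -> true = true  [min(1, 1−½+1)]
(~φ -> (ψ | χ)) & ψ = true & true = true
((~φ -> (ψ | χ)) & ψ) <-> ψ = true <-> true = true
~ψ = ~true = false
(((~φ -> (ψ | χ)) & ψ) <-> ψ) & ~ψ = true & false = false
~((((~φ -> (ψ | χ)) & ψ) <-> ψ) & ~ψ) = ~false = true

true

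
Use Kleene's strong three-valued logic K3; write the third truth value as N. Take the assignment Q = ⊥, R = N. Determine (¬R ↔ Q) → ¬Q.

⊤

¬R = ¬N = N
¬R ↔ Q = N ↔ ⊥ = N
¬Q = ¬⊥ = ⊤
(¬R ↔ Q) → ¬Q = N → ⊤ = ⊤  [¬N ∨ ⊤]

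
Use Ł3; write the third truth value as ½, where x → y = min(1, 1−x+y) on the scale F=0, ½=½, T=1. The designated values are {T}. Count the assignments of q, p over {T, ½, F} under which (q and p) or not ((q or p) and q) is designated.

4

Designated under: (q=T, p=T); (q=F, p=T); (q=F, p=½); (q=F, p=F).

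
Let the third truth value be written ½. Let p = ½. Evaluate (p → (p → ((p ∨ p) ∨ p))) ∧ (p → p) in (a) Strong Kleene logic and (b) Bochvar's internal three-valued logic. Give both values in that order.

In Strong Kleene logic: p ∨ p = ½ ∨ ½ = ½
(p ∨ p) ∨ p = ½ ∨ ½ = ½
p → ((p ∨ p) ∨ p) = ½ → ½ = ½  [¬½ ∨ ½]
p → (p → ((p ∨ p) ∨ p)) = ½ → ½ = ½
p → p = ½ → ½ = ½
(p → (p → ((p ∨ p) ∨ p))) ∧ (p → p) = ½ ∧ ½ = ½
In Bochvar's internal three-valued logic: p ∨ p = ½ ∨ ½ = ½
(p ∨ p) ∨ p = ½ ∨ ½ = ½
p → ((p ∨ p) ∨ p) = ½ → ½ = ½
p → (p → ((p ∨ p) ∨ p)) = ½ → ½ = ½
p → p = ½ → ½ = ½
(p → (p → ((p ∨ p) ∨ p))) ∧ (p → p) = ½ ∧ ½ = ½

½; ½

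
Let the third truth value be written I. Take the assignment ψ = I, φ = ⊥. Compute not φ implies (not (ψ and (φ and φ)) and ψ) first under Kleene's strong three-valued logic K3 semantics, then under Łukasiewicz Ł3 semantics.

In Kleene's strong three-valued logic K3: not φ = not ⊥ = ⊤
φ and φ = ⊥ and ⊥ = ⊥
ψ and (φ and φ) = I and ⊥ = ⊥
not (ψ and (φ and φ)) = not ⊥ = ⊤
not (ψ and (φ and φ)) and ψ = ⊤ and I = I
not φ implies (not (ψ and (φ and φ)) and ψ) = ⊤ implies I = I  [not ⊤ or I]
In Łukasiewicz Ł3: not φ = not ⊥ = ⊤
φ and φ = ⊥ and ⊥ = ⊥
ψ and (φ and φ) = I and ⊥ = ⊥
not (ψ and (φ and φ)) = not ⊥ = ⊤
not (ψ and (φ and φ)) and ψ = ⊤ and I = I
not φ implies (not (ψ and (φ and φ)) and ψ) = ⊤ implies I = I  [min(1, 1−1+½)]

I; I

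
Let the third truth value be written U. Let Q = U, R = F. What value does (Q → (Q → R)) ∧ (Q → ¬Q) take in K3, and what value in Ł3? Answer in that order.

U; T

In K3: Q → R = U → F = U  [¬U ∨ F]
Q → (Q → R) = U → U = U
¬Q = ¬U = U
Q → ¬Q = U → U = U
(Q → (Q → R)) ∧ (Q → ¬Q) = U ∧ U = U
In Ł3: Q → R = U → F = U  [min(1, 1−½+0)]
Q → (Q → R) = U → U = T
¬Q = ¬U = U
Q → ¬Q = U → U = T
(Q → (Q → R)) ∧ (Q → ¬Q) = T ∧ T = T
They differ because K3 and Ł3 treat U differently under implication.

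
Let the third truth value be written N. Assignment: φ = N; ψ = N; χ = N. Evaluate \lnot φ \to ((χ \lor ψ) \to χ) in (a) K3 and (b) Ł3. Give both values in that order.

In K3: \lnot φ = \lnot N = N
χ \lor ψ = N \lor N = N
(χ \lor ψ) \to χ = N \to N = N
\lnot φ \to ((χ \lor ψ) \to χ) = N \to N = N
In Ł3: \lnot φ = \lnot N = N
χ \lor ψ = N \lor N = N
(χ \lor ψ) \to χ = N \to N = ⊤  [min(1, 1−½+½)]
\lnot φ \to ((χ \lor ψ) \to χ) = N \to ⊤ = ⊤
They differ because K3 and Ł3 treat N differently under implication.

N; ⊤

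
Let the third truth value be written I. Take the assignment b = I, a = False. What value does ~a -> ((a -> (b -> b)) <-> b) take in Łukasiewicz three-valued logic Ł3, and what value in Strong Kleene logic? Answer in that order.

I; I

In Łukasiewicz three-valued logic Ł3: ~a = ~False = True
b -> b = I -> I = True  [min(1, 1−½+½)]
a -> (b -> b) = False -> True = True
(a -> (b -> b)) <-> b = True <-> I = I
~a -> ((a -> (b -> b)) <-> b) = True -> I = I
In Strong Kleene logic: ~a = ~False = True
b -> b = I -> I = I
a -> (b -> b) = False -> I = True
(a -> (b -> b)) <-> b = True <-> I = I
~a -> ((a -> (b -> b)) <-> b) = True -> I = I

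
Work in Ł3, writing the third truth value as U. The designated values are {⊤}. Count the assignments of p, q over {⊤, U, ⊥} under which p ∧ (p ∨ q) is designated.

Designated under: (p=⊤, q=⊤); (p=⊤, q=U); (p=⊤, q=⊥).

3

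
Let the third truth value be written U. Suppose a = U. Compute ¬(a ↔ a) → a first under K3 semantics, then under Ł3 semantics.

In K3: a ↔ a = U ↔ U = U
¬(a ↔ a) = ¬U = U
¬(a ↔ a) → a = U → U = U  [¬U ∨ U]
In Ł3: a ↔ a = U ↔ U = T  [1 − |½−½|]
¬(a ↔ a) = ¬T = F
¬(a ↔ a) → a = F → U = T
They differ because K3 and Ł3 treat U differently under implication.

U; T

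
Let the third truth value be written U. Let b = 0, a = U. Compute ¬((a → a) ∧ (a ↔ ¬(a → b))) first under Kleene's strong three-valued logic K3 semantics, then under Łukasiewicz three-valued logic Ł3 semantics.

In Kleene's strong three-valued logic K3: a → a = U → U = U  [¬U ∨ U]
a → b = U → 0 = U
¬(a → b) = ¬U = U
a ↔ ¬(a → b) = U ↔ U = U
(a → a) ∧ (a ↔ ¬(a → b)) = U ∧ U = U
¬((a → a) ∧ (a ↔ ¬(a → b))) = ¬U = U
In Łukasiewicz three-valued logic Ł3: a → a = U → U = 1  [min(1, 1−½+½)]
a → b = U → 0 = U
¬(a → b) = ¬U = U
a ↔ ¬(a → b) = U ↔ U = 1
(a → a) ∧ (a ↔ ¬(a → b)) = 1 ∧ 1 = 1
¬((a → a) ∧ (a ↔ ¬(a → b))) = ¬1 = 0
They differ because Kleene's strong three-valued logic K3 and Łukasiewicz three-valued logic Ł3 treat U differently under implication.

U; 0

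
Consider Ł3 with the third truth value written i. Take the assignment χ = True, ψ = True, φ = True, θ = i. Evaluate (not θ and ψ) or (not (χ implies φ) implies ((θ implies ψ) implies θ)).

not θ = not i = i
not θ and ψ = i and True = i
χ implies φ = True implies True = True
not (χ implies φ) = not True = False
θ implies ψ = i implies True = True  [min(1, 1−½+1)]
(θ implies ψ) implies θ = True implies i = i
not (χ implies φ) implies ((θ implies ψ) implies θ) = False implies i = True
(not θ and ψ) or (not (χ implies φ) implies ((θ implies ψ) implies θ)) = i or True = True

True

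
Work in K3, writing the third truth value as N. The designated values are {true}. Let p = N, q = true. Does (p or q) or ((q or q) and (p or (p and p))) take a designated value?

p or q = N or true = true
q or q = true or true = true
p and p = N and N = N
p or (p and p) = N or N = N
(q or q) and (p or (p and p)) = true and N = N
(p or q) or ((q or q) and (p or (p and p))) = true or N = true
true ∈ {true}.

Yes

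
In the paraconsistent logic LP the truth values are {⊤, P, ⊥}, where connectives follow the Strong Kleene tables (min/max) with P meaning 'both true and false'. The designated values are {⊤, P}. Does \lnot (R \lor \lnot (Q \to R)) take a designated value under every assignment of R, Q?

Countermodel: R=⊤, Q=⊤ gives ⊥, which is not designated.

No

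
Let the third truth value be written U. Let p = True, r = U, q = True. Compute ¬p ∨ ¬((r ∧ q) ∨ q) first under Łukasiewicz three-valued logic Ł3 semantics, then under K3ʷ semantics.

In Łukasiewicz three-valued logic Ł3: ¬p = ¬True = False
r ∧ q = U ∧ True = U
(r ∧ q) ∨ q = U ∨ True = True
¬((r ∧ q) ∨ q) = ¬True = False
¬p ∨ ¬((r ∧ q) ∨ q) = False ∨ False = False
In K3ʷ: ¬p = ¬True = False
r ∧ q = U ∧ True = U
(r ∧ q) ∨ q = U ∨ True = U
¬((r ∧ q) ∨ q) = ¬U = U
¬p ∨ ¬((r ∧ q) ∨ q) = False ∨ U = U
They differ because Łukasiewicz three-valued logic Ł3 and K3ʷ treat U differently under the binary connectives.

False; U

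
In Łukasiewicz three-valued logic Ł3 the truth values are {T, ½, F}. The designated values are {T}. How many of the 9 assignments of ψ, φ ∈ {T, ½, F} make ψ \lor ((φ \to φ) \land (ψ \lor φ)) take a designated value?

Of the 9 assignments, 5 give a value in {T}.

5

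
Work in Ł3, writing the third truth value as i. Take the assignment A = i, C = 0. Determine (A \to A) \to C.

A \to A = i \to i = 1
(A \to A) \to C = 1 \to 0 = 0

0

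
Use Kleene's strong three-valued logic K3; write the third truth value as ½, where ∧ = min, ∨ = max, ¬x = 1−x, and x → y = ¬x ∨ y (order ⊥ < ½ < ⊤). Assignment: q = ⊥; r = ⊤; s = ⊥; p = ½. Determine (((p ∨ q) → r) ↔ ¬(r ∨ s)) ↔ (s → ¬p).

p ∨ q = ½ ∨ ⊥ = ½
(p ∨ q) → r = ½ → ⊤ = ⊤  [¬½ ∨ ⊤]
r ∨ s = ⊤ ∨ ⊥ = ⊤
¬(r ∨ s) = ¬⊤ = ⊥
((p ∨ q) → r) ↔ ¬(r ∨ s) = ⊤ ↔ ⊥ = ⊥
¬p = ¬½ = ½
s → ¬p = ⊥ → ½ = ⊤
(((p ∨ q) → r) ↔ ¬(r ∨ s)) ↔ (s → ¬p) = ⊥ ↔ ⊤ = ⊥

⊥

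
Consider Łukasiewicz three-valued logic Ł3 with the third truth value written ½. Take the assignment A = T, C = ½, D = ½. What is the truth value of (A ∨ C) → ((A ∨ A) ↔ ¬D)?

A ∨ C = T ∨ ½ = T
A ∨ A = T ∨ T = T
¬D = ¬½ = ½
(A ∨ A) ↔ ¬D = T ↔ ½ = ½  [1 − |1−½|]
(A ∨ C) → ((A ∨ A) ↔ ¬D) = T → ½ = ½

½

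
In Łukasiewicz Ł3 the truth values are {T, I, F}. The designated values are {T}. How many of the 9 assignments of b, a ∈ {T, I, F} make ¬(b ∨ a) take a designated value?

1

Designated under: (b=F, a=F).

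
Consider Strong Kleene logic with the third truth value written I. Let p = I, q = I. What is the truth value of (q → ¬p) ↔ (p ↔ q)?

¬p = ¬I = I
q → ¬p = I → I = I
p ↔ q = I ↔ I = I
(q → ¬p) ↔ (p ↔ q) = I ↔ I = I

I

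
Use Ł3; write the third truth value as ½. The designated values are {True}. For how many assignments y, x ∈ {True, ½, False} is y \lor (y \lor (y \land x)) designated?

Designated under: (y=True, x=True); (y=True, x=½); (y=True, x=False).

3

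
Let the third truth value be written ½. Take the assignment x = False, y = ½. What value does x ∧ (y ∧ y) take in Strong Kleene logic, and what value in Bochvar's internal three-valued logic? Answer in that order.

False; ½

In Strong Kleene logic: y ∧ y = ½ ∧ ½ = ½
x ∧ (y ∧ y) = False ∧ ½ = False
In Bochvar's internal three-valued logic: y ∧ y = ½ ∧ ½ = ½
x ∧ (y ∧ y) = False ∧ ½ = ½
They differ because Strong Kleene logic and Bochvar's internal three-valued logic treat ½ differently under the binary connectives.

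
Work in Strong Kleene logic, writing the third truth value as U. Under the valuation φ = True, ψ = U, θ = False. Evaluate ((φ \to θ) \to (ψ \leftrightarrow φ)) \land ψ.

U

φ \to θ = True \to False = False
ψ \leftrightarrow φ = U \leftrightarrow True = U
(φ \to θ) \to (ψ \leftrightarrow φ) = False \to U = True  [\lnot False \lor U]
((φ \to θ) \to (ψ \leftrightarrow φ)) \land ψ = True \land U = U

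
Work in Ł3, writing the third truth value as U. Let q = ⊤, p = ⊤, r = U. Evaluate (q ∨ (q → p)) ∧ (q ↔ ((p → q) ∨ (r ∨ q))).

q → p = ⊤ → ⊤ = ⊤
q ∨ (q → p) = ⊤ ∨ ⊤ = ⊤
p → q = ⊤ → ⊤ = ⊤
r ∨ q = U ∨ ⊤ = ⊤
(p → q) ∨ (r ∨ q) = ⊤ ∨ ⊤ = ⊤
q ↔ ((p → q) ∨ (r ∨ q)) = ⊤ ↔ ⊤ = ⊤
(q ∨ (q → p)) ∧ (q ↔ ((p → q) ∨ (r ∨ q))) = ⊤ ∧ ⊤ = ⊤

⊤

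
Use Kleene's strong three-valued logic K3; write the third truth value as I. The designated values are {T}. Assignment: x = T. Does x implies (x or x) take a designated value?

Yes

x or x = T or T = T
x implies (x or x) = T implies T = T
T ∈ {T}.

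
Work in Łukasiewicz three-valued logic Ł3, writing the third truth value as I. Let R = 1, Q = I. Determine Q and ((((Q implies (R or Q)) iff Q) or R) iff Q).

R or Q = 1 or I = 1
Q implies (R or Q) = I implies 1 = 1  [min(1, 1−½+1)]
(Q implies (R or Q)) iff Q = 1 iff I = I
((Q implies (R or Q)) iff Q) or R = I or 1 = 1
(((Q implies (R or Q)) iff Q) or R) iff Q = 1 iff I = I
Q and ((((Q implies (R or Q)) iff Q) or R) iff Q) = I and I = I

I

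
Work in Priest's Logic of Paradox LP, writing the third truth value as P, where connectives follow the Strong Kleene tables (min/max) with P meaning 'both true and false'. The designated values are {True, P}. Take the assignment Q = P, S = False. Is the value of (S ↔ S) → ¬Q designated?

S ↔ S = False ↔ False = True
¬Q = ¬P = P
(S ↔ S) → ¬Q = True → P = P  [¬True ∨ P]
P ∈ {True, P}.

Yes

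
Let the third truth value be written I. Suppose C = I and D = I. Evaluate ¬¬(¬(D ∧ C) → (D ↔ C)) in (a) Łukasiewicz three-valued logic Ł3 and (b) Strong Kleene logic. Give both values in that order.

In Łukasiewicz three-valued logic Ł3: D ∧ C = I ∧ I = I
¬(D ∧ C) = ¬I = I
D ↔ C = I ↔ I = ⊤
¬(D ∧ C) → (D ↔ C) = I → ⊤ = ⊤
¬(¬(D ∧ C) → (D ↔ C)) = ¬⊤ = ⊥
¬¬(¬(D ∧ C) → (D ↔ C)) = ¬⊥ = ⊤
In Strong Kleene logic: D ∧ C = I ∧ I = I
¬(D ∧ C) = ¬I = I
D ↔ C = I ↔ I = I
¬(D ∧ C) → (D ↔ C) = I → I = I  [¬I ∨ I]
¬(¬(D ∧ C) → (D ↔ C)) = ¬I = I
¬¬(¬(D ∧ C) → (D ↔ C)) = ¬I = I
They differ because Łukasiewicz three-valued logic Ł3 and Strong Kleene logic treat I differently under implication.

⊤; I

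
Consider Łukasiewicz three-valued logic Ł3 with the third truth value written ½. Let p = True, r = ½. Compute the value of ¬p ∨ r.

½

¬p = ¬True = False
¬p ∨ r = False ∨ ½ = ½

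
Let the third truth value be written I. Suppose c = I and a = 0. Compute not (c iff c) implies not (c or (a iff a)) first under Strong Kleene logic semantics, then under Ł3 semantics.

In Strong Kleene logic: c iff c = I iff I = I
not (c iff c) = not I = I
a iff a = 0 iff 0 = 1
c or (a iff a) = I or 1 = 1
not (c or (a iff a)) = not 1 = 0
not (c iff c) implies not (c or (a iff a)) = I implies 0 = I  [not I or 0]
In Ł3: c iff c = I iff I = 1
not (c iff c) = not 1 = 0
a iff a = 0 iff 0 = 1
c or (a iff a) = I or 1 = 1
not (c or (a iff a)) = not 1 = 0
not (c iff c) implies not (c or (a iff a)) = 0 implies 0 = 1
They differ because Strong Kleene logic and Ł3 treat I differently under implication.

I; 1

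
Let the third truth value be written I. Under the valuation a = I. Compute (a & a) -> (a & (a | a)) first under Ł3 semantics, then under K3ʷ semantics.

True; I

In Ł3: a & a = I & I = I
a | a = I | I = I
a & (a | a) = I & I = I
(a & a) -> (a & (a | a)) = I -> I = True  [min(1, 1−½+½)]
In K3ʷ: a & a = I & I = I
a | a = I | I = I
a & (a | a) = I & I = I
(a & a) -> (a & (a | a)) = I -> I = I
They differ because Ł3 and K3ʷ treat I differently under the binary connectives.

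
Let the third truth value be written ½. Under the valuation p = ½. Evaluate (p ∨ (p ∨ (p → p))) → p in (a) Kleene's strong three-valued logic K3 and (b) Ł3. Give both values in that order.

In Kleene's strong three-valued logic K3: p → p = ½ → ½ = ½
p ∨ (p → p) = ½ ∨ ½ = ½
p ∨ (p ∨ (p → p)) = ½ ∨ ½ = ½
(p ∨ (p ∨ (p → p))) → p = ½ → ½ = ½
In Ł3: p → p = ½ → ½ = 1  [min(1, 1−½+½)]
p ∨ (p → p) = ½ ∨ 1 = 1
p ∨ (p ∨ (p → p)) = ½ ∨ 1 = 1
(p ∨ (p ∨ (p → p))) → p = 1 → ½ = ½

½; ½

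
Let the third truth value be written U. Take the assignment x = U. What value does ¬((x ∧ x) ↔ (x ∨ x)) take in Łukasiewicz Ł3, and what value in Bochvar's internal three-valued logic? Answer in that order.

In Łukasiewicz Ł3: x ∧ x = U ∧ U = U
x ∨ x = U ∨ U = U
(x ∧ x) ↔ (x ∨ x) = U ↔ U = true  [1 − |½−½|]
¬((x ∧ x) ↔ (x ∨ x)) = ¬true = false
In Bochvar's internal three-valued logic: x ∧ x = U ∧ U = U
x ∨ x = U ∨ U = U
(x ∧ x) ↔ (x ∨ x) = U ↔ U = U
¬((x ∧ x) ↔ (x ∨ x)) = ¬U = U
They differ because Łukasiewicz Ł3 and Bochvar's internal three-valued logic treat U differently under the binary connectives.

false; U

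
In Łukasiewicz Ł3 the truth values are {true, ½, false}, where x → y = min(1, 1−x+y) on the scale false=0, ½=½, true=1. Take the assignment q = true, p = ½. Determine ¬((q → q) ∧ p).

q → q = true → true = true
(q → q) ∧ p = true ∧ ½ = ½
¬((q → q) ∧ p) = ¬½ = ½

½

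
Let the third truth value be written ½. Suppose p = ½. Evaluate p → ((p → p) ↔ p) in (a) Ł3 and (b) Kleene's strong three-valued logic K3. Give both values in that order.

True; ½

In Ł3: p → p = ½ → ½ = True
(p → p) ↔ p = True ↔ ½ = ½
p → ((p → p) ↔ p) = ½ → ½ = True
In Kleene's strong three-valued logic K3: p → p = ½ → ½ = ½  [¬½ ∨ ½]
(p → p) ↔ p = ½ ↔ ½ = ½
p → ((p → p) ↔ p) = ½ → ½ = ½
They differ because Ł3 and Kleene's strong three-valued logic K3 treat ½ differently under implication.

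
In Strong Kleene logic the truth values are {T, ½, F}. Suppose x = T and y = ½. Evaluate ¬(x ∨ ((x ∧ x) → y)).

F

x ∧ x = T ∧ T = T
(x ∧ x) → y = T → ½ = ½  [¬T ∨ ½]
x ∨ ((x ∧ x) → y) = T ∨ ½ = T
¬(x ∨ ((x ∧ x) → y)) = ¬T = F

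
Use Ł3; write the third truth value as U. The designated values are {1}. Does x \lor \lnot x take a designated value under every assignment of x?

No

Countermodel: x=U gives U, which is not designated.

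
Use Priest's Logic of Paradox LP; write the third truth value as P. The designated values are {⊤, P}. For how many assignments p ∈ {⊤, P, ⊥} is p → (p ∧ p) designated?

3

p=⊤: ⊤ ✓
p=P: P ✓
p=⊥: ⊤ ✓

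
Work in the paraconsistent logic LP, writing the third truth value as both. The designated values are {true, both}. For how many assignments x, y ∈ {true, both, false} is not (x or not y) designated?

Designated under: (x=both, y=true); (x=both, y=both); (x=false, y=true); (x=false, y=both).

4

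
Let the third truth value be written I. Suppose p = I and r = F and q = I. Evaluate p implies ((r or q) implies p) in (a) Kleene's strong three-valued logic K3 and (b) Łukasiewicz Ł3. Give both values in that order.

In Kleene's strong three-valued logic K3: r or q = F or I = I
(r or q) implies p = I implies I = I  [not I or I]
p implies ((r or q) implies p) = I implies I = I
In Łukasiewicz Ł3: r or q = F or I = I
(r or q) implies p = I implies I = T  [min(1, 1−½+½)]
p implies ((r or q) implies p) = I implies T = T
They differ because Kleene's strong three-valued logic K3 and Łukasiewicz Ł3 treat I differently under implication.

I; T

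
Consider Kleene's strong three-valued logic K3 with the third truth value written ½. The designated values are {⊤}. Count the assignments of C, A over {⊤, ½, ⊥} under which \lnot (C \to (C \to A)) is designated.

Designated under: (C=⊤, A=⊥).

1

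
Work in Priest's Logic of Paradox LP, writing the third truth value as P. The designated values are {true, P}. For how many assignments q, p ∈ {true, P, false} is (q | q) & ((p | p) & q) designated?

Designated under: (q=true, p=true); (q=true, p=P); (q=P, p=true); (q=P, p=P).

4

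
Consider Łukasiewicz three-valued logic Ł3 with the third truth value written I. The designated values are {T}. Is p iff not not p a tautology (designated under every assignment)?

Every assignment of p over {T, I, F} gives a value in {T}.
In particular, with p=I: p iff not not p = T.

Yes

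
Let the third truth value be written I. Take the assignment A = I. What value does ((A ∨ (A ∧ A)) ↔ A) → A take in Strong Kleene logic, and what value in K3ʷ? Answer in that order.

I; I

In Strong Kleene logic: A ∧ A = I ∧ I = I
A ∨ (A ∧ A) = I ∨ I = I
(A ∨ (A ∧ A)) ↔ A = I ↔ I = I
((A ∨ (A ∧ A)) ↔ A) → A = I → I = I  [¬I ∨ I]
In K3ʷ: A ∧ A = I ∧ I = I
A ∨ (A ∧ A) = I ∨ I = I
(A ∨ (A ∧ A)) ↔ A = I ↔ I = I
((A ∨ (A ∧ A)) ↔ A) → A = I → I = I  [any arg is the third value ⇒ result is the third value]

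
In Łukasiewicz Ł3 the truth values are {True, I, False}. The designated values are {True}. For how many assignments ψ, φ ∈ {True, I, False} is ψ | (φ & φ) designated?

5

Of the 9 assignments, 5 give a value in {True}.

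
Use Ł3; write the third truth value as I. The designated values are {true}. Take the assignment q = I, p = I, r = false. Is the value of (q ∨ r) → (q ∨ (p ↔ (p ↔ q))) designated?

Yes

q ∨ r = I ∨ false = I
p ↔ q = I ↔ I = true  [1 − |½−½|]
p ↔ (p ↔ q) = I ↔ true = I
q ∨ (p ↔ (p ↔ q)) = I ∨ I = I
(q ∨ r) → (q ∨ (p ↔ (p ↔ q))) = I → I = true
true ∈ {true}.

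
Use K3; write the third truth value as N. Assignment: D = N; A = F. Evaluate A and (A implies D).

F

A implies D = F implies N = T
A and (A implies D) = F and T = F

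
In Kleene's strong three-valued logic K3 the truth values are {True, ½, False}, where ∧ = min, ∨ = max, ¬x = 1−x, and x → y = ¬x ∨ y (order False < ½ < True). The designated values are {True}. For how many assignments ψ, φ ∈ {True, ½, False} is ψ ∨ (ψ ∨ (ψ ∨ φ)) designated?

5

Of the 9 assignments, 5 give a value in {True}.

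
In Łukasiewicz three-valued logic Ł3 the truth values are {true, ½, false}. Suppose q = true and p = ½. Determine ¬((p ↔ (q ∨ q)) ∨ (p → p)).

false

q ∨ q = true ∨ true = true
p ↔ (q ∨ q) = ½ ↔ true = ½  [1 − |½−1|]
p → p = ½ → ½ = true
(p ↔ (q ∨ q)) ∨ (p → p) = ½ ∨ true = true
¬((p ↔ (q ∨ q)) ∨ (p → p)) = ¬true = false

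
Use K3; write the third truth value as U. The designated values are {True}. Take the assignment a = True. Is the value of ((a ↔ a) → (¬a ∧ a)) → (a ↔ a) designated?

Yes

a ↔ a = True ↔ True = True
¬a = ¬True = False
¬a ∧ a = False ∧ True = False
(a ↔ a) → (¬a ∧ a) = True → False = False
a ↔ a = True ↔ True = True
((a ↔ a) → (¬a ∧ a)) → (a ↔ a) = False → True = True
True ∈ {True}.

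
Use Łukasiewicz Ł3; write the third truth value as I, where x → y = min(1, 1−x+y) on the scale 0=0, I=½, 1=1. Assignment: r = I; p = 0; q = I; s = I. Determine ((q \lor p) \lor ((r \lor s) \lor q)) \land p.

q \lor p = I \lor 0 = I
r \lor s = I \lor I = I
(r \lor s) \lor q = I \lor I = I
(q \lor p) \lor ((r \lor s) \lor q) = I \lor I = I
((q \lor p) \lor ((r \lor s) \lor q)) \land p = I \land 0 = 0

0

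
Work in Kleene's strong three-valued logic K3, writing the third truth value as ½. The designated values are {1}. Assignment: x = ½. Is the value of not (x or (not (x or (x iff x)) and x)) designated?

x iff x = ½ iff ½ = ½
x or (x iff x) = ½ or ½ = ½
not (x or (x iff x)) = not ½ = ½
not (x or (x iff x)) and x = ½ and ½ = ½
x or (not (x or (x iff x)) and x) = ½ or ½ = ½
not (x or (not (x or (x iff x)) and x)) = not ½ = ½
½ ∉ {1}.

No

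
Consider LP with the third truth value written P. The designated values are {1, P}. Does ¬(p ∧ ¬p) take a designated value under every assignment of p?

Every assignment of p over {1, P, 0} gives a value in {1, P}.
In particular, with p=P: ¬(p ∧ ¬p) = P.

Yes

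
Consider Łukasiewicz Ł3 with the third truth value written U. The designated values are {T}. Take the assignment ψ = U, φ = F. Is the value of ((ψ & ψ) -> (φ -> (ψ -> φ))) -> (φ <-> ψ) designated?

No

ψ & ψ = U & U = U
ψ -> φ = U -> F = U
φ -> (ψ -> φ) = F -> U = T
(ψ & ψ) -> (φ -> (ψ -> φ)) = U -> T = T
φ <-> ψ = F <-> U = U
((ψ & ψ) -> (φ -> (ψ -> φ))) -> (φ <-> ψ) = T -> U = U
U ∉ {T}.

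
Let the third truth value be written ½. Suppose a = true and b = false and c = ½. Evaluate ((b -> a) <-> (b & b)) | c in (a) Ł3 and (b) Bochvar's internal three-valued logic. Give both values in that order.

In Ł3: b -> a = false -> true = true
b & b = false & false = false
(b -> a) <-> (b & b) = true <-> false = false
((b -> a) <-> (b & b)) | c = false | ½ = ½
In Bochvar's internal three-valued logic: b -> a = false -> true = true
b & b = false & false = false
(b -> a) <-> (b & b) = true <-> false = false
((b -> a) <-> (b & b)) | c = false | ½ = ½

½; ½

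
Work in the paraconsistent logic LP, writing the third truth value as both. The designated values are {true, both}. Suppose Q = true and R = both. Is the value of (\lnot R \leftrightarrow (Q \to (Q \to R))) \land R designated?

\lnot R = \lnot both = both
Q \to R = true \to both = both
Q \to (Q \to R) = true \to both = both
\lnot R \leftrightarrow (Q \to (Q \to R)) = both \leftrightarrow both = both
(\lnot R \leftrightarrow (Q \to (Q \to R))) \land R = both \land both = both
both ∈ {true, both}.

Yes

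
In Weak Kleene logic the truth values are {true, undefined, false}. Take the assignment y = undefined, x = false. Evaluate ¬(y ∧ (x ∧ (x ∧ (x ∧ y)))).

x ∧ y = false ∧ undefined = undefined
x ∧ (x ∧ y) = false ∧ undefined = undefined
x ∧ (x ∧ (x ∧ y)) = false ∧ undefined = undefined
y ∧ (x ∧ (x ∧ (x ∧ y))) = undefined ∧ undefined = undefined
¬(y ∧ (x ∧ (x ∧ (x ∧ y)))) = ¬undefined = undefined

undefined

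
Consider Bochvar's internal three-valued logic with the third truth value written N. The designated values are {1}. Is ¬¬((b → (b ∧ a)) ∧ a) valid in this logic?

No

Countermodel: b=1, a=N gives N, which is not designated.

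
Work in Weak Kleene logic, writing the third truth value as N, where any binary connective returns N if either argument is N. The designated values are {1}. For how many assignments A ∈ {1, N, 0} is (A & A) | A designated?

A=1: 1 ✓
A=N: N ·
A=0: 0 ·

1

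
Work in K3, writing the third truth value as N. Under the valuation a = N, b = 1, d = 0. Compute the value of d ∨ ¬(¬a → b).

¬a = ¬N = N
¬a → b = N → 1 = 1  [¬N ∨ 1]
¬(¬a → b) = ¬1 = 0
d ∨ ¬(¬a → b) = 0 ∨ 0 = 0

0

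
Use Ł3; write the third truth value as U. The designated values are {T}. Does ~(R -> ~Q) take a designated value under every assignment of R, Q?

Countermodel: R=T, Q=U gives U, which is not designated.

No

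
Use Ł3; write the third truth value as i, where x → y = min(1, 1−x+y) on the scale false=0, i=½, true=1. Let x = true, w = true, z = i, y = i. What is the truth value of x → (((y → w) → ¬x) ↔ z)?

i

y → w = i → true = true  [min(1, 1−½+1)]
¬x = ¬true = false
(y → w) → ¬x = true → false = false
((y → w) → ¬x) ↔ z = false ↔ i = i
x → (((y → w) → ¬x) ↔ z) = true → i = i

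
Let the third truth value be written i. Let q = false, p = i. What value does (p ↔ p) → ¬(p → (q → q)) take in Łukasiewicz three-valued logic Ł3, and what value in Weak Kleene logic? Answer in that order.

false; i

In Łukasiewicz three-valued logic Ł3: p ↔ p = i ↔ i = true
q → q = false → false = true
p → (q → q) = i → true = true
¬(p → (q → q)) = ¬true = false
(p ↔ p) → ¬(p → (q → q)) = true → false = false
In Weak Kleene logic: p ↔ p = i ↔ i = i
q → q = false → false = true
p → (q → q) = i → true = i  [any arg is the third value ⇒ result is the third value]
¬(p → (q → q)) = ¬i = i
(p ↔ p) → ¬(p → (q → q)) = i → i = i
They differ because Łukasiewicz three-valued logic Ł3 and Weak Kleene logic treat i differently under the binary connectives.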